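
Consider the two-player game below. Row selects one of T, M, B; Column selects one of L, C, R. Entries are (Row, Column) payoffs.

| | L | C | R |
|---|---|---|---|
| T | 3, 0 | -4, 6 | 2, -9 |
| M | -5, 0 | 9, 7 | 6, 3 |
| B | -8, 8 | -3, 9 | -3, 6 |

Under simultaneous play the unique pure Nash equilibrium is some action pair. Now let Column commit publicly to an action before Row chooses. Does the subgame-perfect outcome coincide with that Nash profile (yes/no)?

Work backward from Row's decision.
- L: Row compares 3, -5, -8 and picks T; Column would get 0.
- C: Row compares -4, 9, -3 and picks M; Column would get 7.
- R: Row compares 2, 6, -3 and picks M; Column would get 3.
Among 0, 7, 3, the best is 7 at C. Subgame-perfect outcome: (M, C) with payoffs (9, 7).
Under simultaneous play:
Row's best replies: L→T; C→M; R→M.
Column's best replies: T→C; M→C; B→C.
Only (M, C) has each player best-responding; Nash payoffs (9, 7).
Sequential outcome (M, C) coincides with the Nash profile (M, C).

yes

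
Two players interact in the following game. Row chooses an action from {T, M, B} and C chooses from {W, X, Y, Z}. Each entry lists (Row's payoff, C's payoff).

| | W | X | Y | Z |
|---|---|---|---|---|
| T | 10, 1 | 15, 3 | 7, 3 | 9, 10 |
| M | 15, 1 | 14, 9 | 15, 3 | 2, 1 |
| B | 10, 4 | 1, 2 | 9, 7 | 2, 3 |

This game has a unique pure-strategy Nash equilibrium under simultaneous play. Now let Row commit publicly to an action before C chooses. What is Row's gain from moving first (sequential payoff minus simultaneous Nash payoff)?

5

Solve by backward induction (Row leads).
- T: C compares 1, 3, 3, 10 and picks Z; Row would get 9.
- M: C compares 1, 9, 3, 1 and picks X; Row would get 14.
- B: C compares 4, 2, 7, 3 and picks Y; Row would get 9.
Among 9, 14, 9, the best is 14 at M. Subgame-perfect outcome: (M, X) with payoffs (14, 9).
Under simultaneous play:
Row's best replies: W→M; X→T; Y→M; Z→T.
C's best replies: T→Z; M→X; B→Y.
Only (T, Z) has each player best-responding; Nash payoffs (9, 10).
Row's commitment gain: 14 − 9 = 5.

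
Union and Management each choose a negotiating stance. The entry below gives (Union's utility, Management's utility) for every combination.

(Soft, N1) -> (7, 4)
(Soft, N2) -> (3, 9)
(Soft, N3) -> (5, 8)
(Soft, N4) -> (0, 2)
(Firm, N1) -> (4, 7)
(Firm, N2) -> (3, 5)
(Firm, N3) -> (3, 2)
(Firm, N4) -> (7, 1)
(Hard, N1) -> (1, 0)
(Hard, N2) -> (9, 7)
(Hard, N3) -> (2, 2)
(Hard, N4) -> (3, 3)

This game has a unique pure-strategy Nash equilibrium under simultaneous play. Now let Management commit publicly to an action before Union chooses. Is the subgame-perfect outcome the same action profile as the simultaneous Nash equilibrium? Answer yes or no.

Work backward from Union's decision.
- N1: Union compares 7, 4, 1 and picks Soft; Management would get 4.
- N2: Union compares 3, 3, 9 and picks Hard; Management would get 7.
- N3: Union compares 5, 3, 2 and picks Soft; Management would get 8.
- N4: Union compares 0, 7, 3 and picks Firm; Management would get 1.
Maximizing over 4, 7, 8, 1, Management chooses N3. Subgame-perfect outcome: (Soft, N3) with payoffs (5, 8).
For the simultaneous game, intersect best replies.
Union's best replies: N1→Soft; N2→Hard; N3→Soft; N4→Firm.
Management's best replies: Soft→N2; Firm→N1; Hard→N2.
The unique mutual best reply is (Hard, N2), giving (9, 7).
Sequential outcome (Soft, N3) differs from the Nash profile (Hard, N2).

no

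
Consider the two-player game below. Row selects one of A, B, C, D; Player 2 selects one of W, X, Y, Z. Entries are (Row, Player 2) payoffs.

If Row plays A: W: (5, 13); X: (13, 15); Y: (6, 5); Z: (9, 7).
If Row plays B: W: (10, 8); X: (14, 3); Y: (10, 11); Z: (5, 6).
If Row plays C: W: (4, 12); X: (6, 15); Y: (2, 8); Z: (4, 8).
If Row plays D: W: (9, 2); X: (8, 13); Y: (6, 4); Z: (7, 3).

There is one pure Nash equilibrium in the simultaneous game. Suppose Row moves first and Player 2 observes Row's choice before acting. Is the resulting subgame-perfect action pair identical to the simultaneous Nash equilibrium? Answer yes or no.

Work backward from Player 2's decision.
- A: Player 2 compares 13, 15, 5, 7 and picks X; Row would get 13.
- B: Player 2 compares 8, 3, 11, 6 and picks Y; Row would get 10.
- C: Player 2 compares 12, 15, 8, 8 and picks X; Row would get 6.
- D: Player 2 compares 2, 13, 4, 3 and picks X; Row would get 8.
Row's induced payoffs are 13, 10, 6, 8, so Row commits to A. Subgame-perfect outcome: (A, X) with payoffs (13, 15).
Under simultaneous play:
Row's best replies: W→B; X→B; Y→B; Z→A.
Player 2's best replies: A→X; B→Y; C→X; D→X.
The unique mutual best reply is (B, Y), giving (10, 11).
Sequential outcome (A, X) differs from the Nash profile (B, Y).

no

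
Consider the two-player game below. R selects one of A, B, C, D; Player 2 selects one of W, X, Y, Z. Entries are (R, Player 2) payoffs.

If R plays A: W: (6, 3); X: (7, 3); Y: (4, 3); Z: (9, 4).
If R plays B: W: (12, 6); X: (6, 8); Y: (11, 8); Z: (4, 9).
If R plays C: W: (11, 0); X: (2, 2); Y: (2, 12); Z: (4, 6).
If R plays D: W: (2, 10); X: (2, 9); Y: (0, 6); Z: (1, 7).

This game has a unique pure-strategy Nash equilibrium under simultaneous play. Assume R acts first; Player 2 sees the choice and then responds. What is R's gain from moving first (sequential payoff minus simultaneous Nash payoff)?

0

Backward induction with R moving first.
- A → Player 2 plays Z (best of 3, 3, 3, 4); R gets 9.
- B → Player 2 plays Z (best of 6, 8, 8, 9); R gets 4.
- C → Player 2 plays Y (best of 0, 2, 12, 6); R gets 2.
- D → Player 2 plays W (best of 10, 9, 6, 7); R gets 2.
R's induced payoffs are 9, 4, 2, 2, so R commits to A. Subgame-perfect outcome: (A, Z) with payoffs (9, 4).
For the simultaneous game, intersect best replies.
R's best replies: W→B; X→A; Y→B; Z→A.
Player 2's best replies: A→Z; B→Z; C→Y; D→W.
The unique mutual best reply is (A, Z), giving (9, 4).
R's commitment gain: 9 − 9 = 0.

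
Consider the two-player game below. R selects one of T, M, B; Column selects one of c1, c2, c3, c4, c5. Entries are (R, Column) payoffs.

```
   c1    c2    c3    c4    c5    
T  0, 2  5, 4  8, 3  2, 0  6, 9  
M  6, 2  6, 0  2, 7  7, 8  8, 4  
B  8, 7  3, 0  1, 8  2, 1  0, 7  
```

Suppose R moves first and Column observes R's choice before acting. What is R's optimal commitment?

M

Solve by backward induction (R leads).
- T: BR = c5, leader payoff 6.
- M: BR = c4, leader payoff 7.
- B: BR = c3, leader payoff 1.
Maximizing over 6, 7, 1, R chooses M. Subgame-perfect outcome: (M, c4) with payoffs (7, 8).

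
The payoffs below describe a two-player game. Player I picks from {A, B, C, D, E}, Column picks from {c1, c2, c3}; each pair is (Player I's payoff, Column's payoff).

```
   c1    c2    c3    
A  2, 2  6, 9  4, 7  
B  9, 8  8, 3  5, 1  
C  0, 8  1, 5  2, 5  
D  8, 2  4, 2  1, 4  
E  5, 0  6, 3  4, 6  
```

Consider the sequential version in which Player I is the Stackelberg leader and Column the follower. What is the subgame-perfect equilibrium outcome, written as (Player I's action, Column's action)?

(B, c1)

Column best-responds to each possible Player I move:
- A → Column plays c2 (best of 2, 9, 7); Player I gets 6.
- B → Column plays c1 (best of 8, 3, 1); Player I gets 9.
- C → Column plays c1 (best of 8, 5, 5); Player I gets 0.
- D → Column plays c3 (best of 2, 2, 4); Player I gets 1.
- E → Column plays c3 (best of 0, 3, 6); Player I gets 4.
Player I's induced payoffs are 6, 9, 0, 1, 4, so Player I commits to B. Subgame-perfect outcome: (B, c1) with payoffs (9, 8).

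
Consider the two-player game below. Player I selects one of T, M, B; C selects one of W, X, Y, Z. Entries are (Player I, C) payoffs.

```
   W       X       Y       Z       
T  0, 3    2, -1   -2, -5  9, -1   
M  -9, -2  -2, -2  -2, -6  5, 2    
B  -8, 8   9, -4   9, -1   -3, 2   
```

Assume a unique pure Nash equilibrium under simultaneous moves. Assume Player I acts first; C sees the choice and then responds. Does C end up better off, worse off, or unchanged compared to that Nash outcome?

worse off

Backward induction with Player I moving first.
- T → C plays W (best of 3, -1, -5, -1); Player I gets 0.
- M → C plays Z (best of -2, -2, -6, 2); Player I gets 5.
- B → C plays W (best of 8, -4, -1, 2); Player I gets -8.
Among 0, 5, -8, the best is 5 at M. Subgame-perfect outcome: (M, Z) with payoffs (5, 2).
Now find the simultaneous Nash equilibrium.
Player I's best replies: W→T; X→B; Y→B; Z→T.
C's best replies: T→W; M→Z; B→W.
Only (T, W) has each player best-responding; Nash payoffs (0, 3).
C earns 2 sequentially versus 3 at the Nash outcome: worse off.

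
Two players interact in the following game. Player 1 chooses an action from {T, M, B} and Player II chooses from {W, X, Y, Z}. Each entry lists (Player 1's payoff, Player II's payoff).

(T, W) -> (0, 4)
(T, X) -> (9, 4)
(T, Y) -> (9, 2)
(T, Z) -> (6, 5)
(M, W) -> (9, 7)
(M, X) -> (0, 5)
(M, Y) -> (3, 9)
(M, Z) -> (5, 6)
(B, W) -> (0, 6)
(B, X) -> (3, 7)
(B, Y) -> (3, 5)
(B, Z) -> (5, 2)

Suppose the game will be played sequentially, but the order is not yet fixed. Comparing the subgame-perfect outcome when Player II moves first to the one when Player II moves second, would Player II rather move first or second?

If Player 1 leads: Player II's best replies are T→Z, M→Y, B→X; Player 1's induced payoffs 6, 3, 3; outcome (T, Z), payoffs (6, 5).
If Player II leads: Player 1's best replies are W→M, X→T, Y→T, Z→T; Player II's induced payoffs 7, 4, 2, 5; outcome (M, W), payoffs (9, 7).
Player II gets 7 moving first and 5 moving second, so Player II prefers to move first.

first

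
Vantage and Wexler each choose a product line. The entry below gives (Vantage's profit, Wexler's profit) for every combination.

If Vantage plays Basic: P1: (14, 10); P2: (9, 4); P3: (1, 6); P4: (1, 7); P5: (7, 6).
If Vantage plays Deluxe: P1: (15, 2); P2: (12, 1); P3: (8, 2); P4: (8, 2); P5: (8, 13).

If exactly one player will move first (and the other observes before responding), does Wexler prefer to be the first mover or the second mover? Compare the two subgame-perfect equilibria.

If Vantage leads: Wexler's best replies are Basic→P1, Deluxe→P5; Vantage's induced payoffs 14, 8; outcome (Basic, P1), payoffs (14, 10).
If Wexler leads: Vantage's best replies are P1→Deluxe, P2→Deluxe, P3→Deluxe, P4→Deluxe, P5→Deluxe; Wexler's induced payoffs 2, 1, 2, 2, 13; outcome (Deluxe, P5), payoffs (8, 13).
Wexler gets 13 moving first and 10 moving second, so Wexler prefers to move first.

first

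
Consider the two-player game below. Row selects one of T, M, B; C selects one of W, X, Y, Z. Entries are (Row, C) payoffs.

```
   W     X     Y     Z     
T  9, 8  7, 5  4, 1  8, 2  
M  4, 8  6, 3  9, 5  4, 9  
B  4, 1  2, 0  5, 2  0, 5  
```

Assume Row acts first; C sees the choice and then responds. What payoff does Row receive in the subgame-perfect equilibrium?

9

C best-responds to each possible Row move:
- T: BR = W, leader payoff 9.
- M: BR = Z, leader payoff 4.
- B: BR = Z, leader payoff 0.
Maximizing over 9, 4, 0, Row chooses T. Subgame-perfect outcome: (T, W) with payoffs (9, 8).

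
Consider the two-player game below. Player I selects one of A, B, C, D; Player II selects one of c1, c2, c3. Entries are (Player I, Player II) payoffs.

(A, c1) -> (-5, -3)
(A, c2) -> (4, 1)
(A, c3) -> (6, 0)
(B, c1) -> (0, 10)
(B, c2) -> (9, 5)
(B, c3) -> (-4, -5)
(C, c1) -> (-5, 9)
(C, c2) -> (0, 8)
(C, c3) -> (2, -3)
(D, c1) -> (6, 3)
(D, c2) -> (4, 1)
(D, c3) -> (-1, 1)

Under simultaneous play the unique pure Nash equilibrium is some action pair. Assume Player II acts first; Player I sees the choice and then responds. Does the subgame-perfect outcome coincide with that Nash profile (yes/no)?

Work backward from Player I's decision.
- c1: BR = D, leader payoff 3.
- c2: BR = B, leader payoff 5.
- c3: BR = A, leader payoff 0.
Among 3, 5, 0, the best is 5 at c2. Subgame-perfect outcome: (B, c2) with payoffs (9, 5).
Under simultaneous play:
Player I's best replies: c1→D; c2→B; c3→A.
Player II's best replies: A→c2; B→c1; C→c1; D→c1.
The unique mutual best reply is (D, c1), giving (6, 3).
Sequential outcome (B, c2) differs from the Nash profile (D, c1).

no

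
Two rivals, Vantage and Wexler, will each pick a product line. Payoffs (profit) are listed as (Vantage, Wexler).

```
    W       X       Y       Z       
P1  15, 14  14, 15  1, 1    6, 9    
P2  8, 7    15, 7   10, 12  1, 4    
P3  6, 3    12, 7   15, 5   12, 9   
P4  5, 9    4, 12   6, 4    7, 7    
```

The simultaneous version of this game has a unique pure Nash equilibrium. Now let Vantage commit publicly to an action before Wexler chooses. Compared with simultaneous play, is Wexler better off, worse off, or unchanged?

Wexler best-responds to each possible Vantage move:
- P1: Wexler compares 14, 15, 1, 9 and picks X; Vantage would get 14.
- P2: Wexler compares 7, 7, 12, 4 and picks Y; Vantage would get 10.
- P3: Wexler compares 3, 7, 5, 9 and picks Z; Vantage would get 12.
- P4: Wexler compares 9, 12, 4, 7 and picks X; Vantage would get 4.
Among 14, 10, 12, 4, the best is 14 at P1. Subgame-perfect outcome: (P1, X) with payoffs (14, 15).
Now find the simultaneous Nash equilibrium.
Vantage's best replies: W→P1; X→P2; Y→P3; Z→P3.
Wexler's best replies: P1→X; P2→Y; P3→Z; P4→X.
The unique mutual best reply is (P3, Z), giving (12, 9).
Wexler earns 15 sequentially versus 9 at the Nash outcome: better off.

better off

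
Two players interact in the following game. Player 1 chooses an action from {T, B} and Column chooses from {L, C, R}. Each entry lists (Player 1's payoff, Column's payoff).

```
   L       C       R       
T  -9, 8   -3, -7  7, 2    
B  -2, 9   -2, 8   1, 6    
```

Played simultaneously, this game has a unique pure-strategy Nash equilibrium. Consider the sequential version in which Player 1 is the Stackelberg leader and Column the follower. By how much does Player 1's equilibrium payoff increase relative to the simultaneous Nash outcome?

0

Backward induction with Player 1 moving first.
- T → Column plays L (best of 8, -7, 2); Player 1 gets -9.
- B → Column plays L (best of 9, 8, 6); Player 1 gets -2.
Player 1's induced payoffs are -9, -2, so Player 1 commits to B. Subgame-perfect outcome: (B, L) with payoffs (-2, 9).
For the simultaneous game, intersect best replies.
Player 1's best replies: L→B; C→B; R→T.
Column's best replies: T→L; B→L.
The unique mutual best reply is (B, L), giving (-2, 9).
Player 1's commitment gain: -2 − -2 = 0.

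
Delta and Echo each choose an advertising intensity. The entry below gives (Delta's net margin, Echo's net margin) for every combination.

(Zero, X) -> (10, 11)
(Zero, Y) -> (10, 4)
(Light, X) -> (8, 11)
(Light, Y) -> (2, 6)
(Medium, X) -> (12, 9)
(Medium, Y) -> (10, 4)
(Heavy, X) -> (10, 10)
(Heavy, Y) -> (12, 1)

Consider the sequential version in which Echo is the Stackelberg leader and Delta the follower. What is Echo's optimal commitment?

X

Work backward from Delta's decision.
- X → Delta plays Medium (best of 10, 8, 12, 10); Echo gets 9.
- Y → Delta plays Heavy (best of 10, 2, 10, 12); Echo gets 1.
Among 9, 1, the best is 9 at X. Subgame-perfect outcome: (Medium, X) with payoffs (12, 9).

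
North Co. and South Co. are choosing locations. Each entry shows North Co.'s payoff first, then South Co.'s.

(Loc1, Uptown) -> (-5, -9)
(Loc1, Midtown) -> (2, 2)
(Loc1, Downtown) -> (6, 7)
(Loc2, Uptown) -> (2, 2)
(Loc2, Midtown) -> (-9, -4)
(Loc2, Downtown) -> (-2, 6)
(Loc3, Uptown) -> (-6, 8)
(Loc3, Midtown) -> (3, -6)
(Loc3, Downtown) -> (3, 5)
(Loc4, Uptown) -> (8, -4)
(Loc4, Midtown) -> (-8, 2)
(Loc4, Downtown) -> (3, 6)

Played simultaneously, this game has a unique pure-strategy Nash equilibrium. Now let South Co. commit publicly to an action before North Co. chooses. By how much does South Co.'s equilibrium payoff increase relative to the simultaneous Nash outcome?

North Co. best-responds to each possible South Co. move:
- Uptown → North Co. plays Loc4 (best of -5, 2, -6, 8); South Co. gets -4.
- Midtown → North Co. plays Loc3 (best of 2, -9, 3, -8); South Co. gets -6.
- Downtown → North Co. plays Loc1 (best of 6, -2, 3, 3); South Co. gets 7.
South Co.'s induced payoffs are -4, -6, 7, so South Co. commits to Downtown. Subgame-perfect outcome: (Loc1, Downtown) with payoffs (6, 7).
Under simultaneous play:
North Co.'s best replies: Uptown→Loc4; Midtown→Loc3; Downtown→Loc1.
South Co.'s best replies: Loc1→Downtown; Loc2→Downtown; Loc3→Uptown; Loc4→Downtown.
The unique mutual best reply is (Loc1, Downtown), giving (6, 7).
South Co.'s commitment gain: 7 − 7 = 0.

0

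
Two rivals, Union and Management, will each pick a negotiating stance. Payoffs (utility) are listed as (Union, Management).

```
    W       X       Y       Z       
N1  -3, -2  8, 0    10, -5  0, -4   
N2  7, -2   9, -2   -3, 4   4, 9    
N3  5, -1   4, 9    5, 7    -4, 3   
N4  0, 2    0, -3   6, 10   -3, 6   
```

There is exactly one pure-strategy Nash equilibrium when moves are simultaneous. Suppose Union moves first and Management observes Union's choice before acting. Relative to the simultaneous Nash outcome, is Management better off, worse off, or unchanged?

Backward induction with Union moving first.
- N1: BR = X, leader payoff 8.
- N2: BR = Z, leader payoff 4.
- N3: BR = X, leader payoff 4.
- N4: BR = Y, leader payoff 6.
Union's induced payoffs are 8, 4, 4, 6, so Union commits to N1. Subgame-perfect outcome: (N1, X) with payoffs (8, 0).
Now find the simultaneous Nash equilibrium.
Union's best replies: W→N2; X→N2; Y→N1; Z→N2.
Management's best replies: N1→X; N2→Z; N3→X; N4→Y.
The unique mutual best reply is (N2, Z), giving (4, 9).
Management earns 0 sequentially versus 9 at the Nash outcome: worse off.

worse off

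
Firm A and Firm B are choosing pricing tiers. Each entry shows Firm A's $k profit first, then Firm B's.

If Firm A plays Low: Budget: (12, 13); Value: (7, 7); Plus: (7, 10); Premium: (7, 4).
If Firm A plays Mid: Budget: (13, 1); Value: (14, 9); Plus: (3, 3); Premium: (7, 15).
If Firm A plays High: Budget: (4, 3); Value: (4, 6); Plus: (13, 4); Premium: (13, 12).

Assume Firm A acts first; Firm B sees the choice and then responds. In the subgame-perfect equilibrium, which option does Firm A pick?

Firm B best-responds to each possible Firm A move:
- Low: BR = Budget, leader payoff 12.
- Mid: BR = Premium, leader payoff 7.
- High: BR = Premium, leader payoff 13.
Firm A's induced payoffs are 12, 7, 13, so Firm A commits to High. Subgame-perfect outcome: (High, Premium) with payoffs (13, 12).

High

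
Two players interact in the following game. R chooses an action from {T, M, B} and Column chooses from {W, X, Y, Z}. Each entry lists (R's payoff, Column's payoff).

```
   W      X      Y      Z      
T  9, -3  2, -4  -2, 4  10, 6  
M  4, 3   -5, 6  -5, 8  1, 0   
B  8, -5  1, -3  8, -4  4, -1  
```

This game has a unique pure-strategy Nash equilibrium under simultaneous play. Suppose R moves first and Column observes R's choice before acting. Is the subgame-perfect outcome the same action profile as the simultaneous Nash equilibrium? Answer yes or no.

yes

Solve by backward induction (R leads).
- T: Column compares -3, -4, 4, 6 and picks Z; R would get 10.
- M: Column compares 3, 6, 8, 0 and picks Y; R would get -5.
- B: Column compares -5, -3, -4, -1 and picks Z; R would get 4.
R's induced payoffs are 10, -5, 4, so R commits to T. Subgame-perfect outcome: (T, Z) with payoffs (10, 6).
Under simultaneous play:
R's best replies: W→T; X→T; Y→B; Z→T.
Column's best replies: T→Z; M→Y; B→Z.
Only (T, Z) has each player best-responding; Nash payoffs (10, 6).
Sequential outcome (T, Z) coincides with the Nash profile (T, Z).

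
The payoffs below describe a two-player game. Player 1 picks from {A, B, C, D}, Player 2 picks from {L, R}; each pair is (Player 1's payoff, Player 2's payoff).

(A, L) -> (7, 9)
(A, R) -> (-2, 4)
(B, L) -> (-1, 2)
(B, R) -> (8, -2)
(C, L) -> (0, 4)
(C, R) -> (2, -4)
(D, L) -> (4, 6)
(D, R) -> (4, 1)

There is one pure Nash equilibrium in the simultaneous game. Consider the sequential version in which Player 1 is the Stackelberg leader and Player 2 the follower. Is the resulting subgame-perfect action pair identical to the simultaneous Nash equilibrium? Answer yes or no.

yes

Player 2 best-responds to each possible Player 1 move:
- A: Player 2 compares 9, 4 and picks L; Player 1 would get 7.
- B: Player 2 compares 2, -2 and picks L; Player 1 would get -1.
- C: Player 2 compares 4, -4 and picks L; Player 1 would get 0.
- D: Player 2 compares 6, 1 and picks L; Player 1 would get 4.
Player 1's induced payoffs are 7, -1, 0, 4, so Player 1 commits to A. Subgame-perfect outcome: (A, L) with payoffs (7, 9).
For the simultaneous game, intersect best replies.
Player 1's best replies: L→A; R→B.
Player 2's best replies: A→L; B→L; C→L; D→L.
Only (A, L) has each player best-responding; Nash payoffs (7, 9).
Sequential outcome (A, L) coincides with the Nash profile (A, L).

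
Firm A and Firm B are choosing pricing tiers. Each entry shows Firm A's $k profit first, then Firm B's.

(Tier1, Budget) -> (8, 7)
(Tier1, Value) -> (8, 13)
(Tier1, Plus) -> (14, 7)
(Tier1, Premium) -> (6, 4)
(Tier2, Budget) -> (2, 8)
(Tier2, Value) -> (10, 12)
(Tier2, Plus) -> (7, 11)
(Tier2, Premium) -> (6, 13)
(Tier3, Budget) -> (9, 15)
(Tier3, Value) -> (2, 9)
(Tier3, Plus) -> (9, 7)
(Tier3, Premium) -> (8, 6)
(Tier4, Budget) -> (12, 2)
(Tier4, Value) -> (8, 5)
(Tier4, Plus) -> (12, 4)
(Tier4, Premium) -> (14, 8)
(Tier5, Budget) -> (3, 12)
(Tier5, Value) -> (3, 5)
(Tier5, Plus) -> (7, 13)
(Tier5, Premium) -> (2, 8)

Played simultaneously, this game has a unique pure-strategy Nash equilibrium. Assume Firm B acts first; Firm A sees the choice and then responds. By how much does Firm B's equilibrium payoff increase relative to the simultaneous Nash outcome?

4

Work backward from Firm A's decision.
- Budget → Firm A plays Tier4 (best of 8, 2, 9, 12, 3); Firm B gets 2.
- Value → Firm A plays Tier2 (best of 8, 10, 2, 8, 3); Firm B gets 12.
- Plus → Firm A plays Tier1 (best of 14, 7, 9, 12, 7); Firm B gets 7.
- Premium → Firm A plays Tier4 (best of 6, 6, 8, 14, 2); Firm B gets 8.
Firm B's induced payoffs are 2, 12, 7, 8, so Firm B commits to Value. Subgame-perfect outcome: (Tier2, Value) with payoffs (10, 12).
Under simultaneous play:
Firm A's best replies: Budget→Tier4; Value→Tier2; Plus→Tier1; Premium→Tier4.
Firm B's best replies: Tier1→Value; Tier2→Premium; Tier3→Budget; Tier4→Premium; Tier5→Plus.
The unique mutual best reply is (Tier4, Premium), giving (14, 8).
Firm B's commitment gain: 12 − 8 = 4.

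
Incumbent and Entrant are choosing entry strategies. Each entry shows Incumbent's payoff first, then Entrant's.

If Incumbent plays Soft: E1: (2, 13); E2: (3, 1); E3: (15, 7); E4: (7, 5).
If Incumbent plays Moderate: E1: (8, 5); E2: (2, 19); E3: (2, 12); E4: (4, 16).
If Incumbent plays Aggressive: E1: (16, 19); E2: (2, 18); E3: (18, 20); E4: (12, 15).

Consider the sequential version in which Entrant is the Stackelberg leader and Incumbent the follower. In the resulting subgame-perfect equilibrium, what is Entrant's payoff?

20

Incumbent best-responds to each possible Entrant move:
- E1 → Incumbent plays Aggressive (best of 2, 8, 16); Entrant gets 19.
- E2 → Incumbent plays Soft (best of 3, 2, 2); Entrant gets 1.
- E3 → Incumbent plays Aggressive (best of 15, 2, 18); Entrant gets 20.
- E4 → Incumbent plays Aggressive (best of 7, 4, 12); Entrant gets 15.
Entrant's induced payoffs are 19, 1, 20, 15, so Entrant commits to E3. Subgame-perfect outcome: (Aggressive, E3) with payoffs (18, 20).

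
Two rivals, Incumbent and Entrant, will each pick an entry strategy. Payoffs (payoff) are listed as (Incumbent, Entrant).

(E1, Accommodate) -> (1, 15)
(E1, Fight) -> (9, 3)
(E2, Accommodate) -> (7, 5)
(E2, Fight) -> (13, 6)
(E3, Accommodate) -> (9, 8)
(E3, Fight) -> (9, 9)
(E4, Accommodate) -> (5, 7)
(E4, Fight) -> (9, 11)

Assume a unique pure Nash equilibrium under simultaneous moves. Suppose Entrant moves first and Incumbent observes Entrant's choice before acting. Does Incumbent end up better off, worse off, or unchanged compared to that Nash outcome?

Backward induction with Entrant moving first.
- Accommodate: Incumbent compares 1, 7, 9, 5 and picks E3; Entrant would get 8.
- Fight: Incumbent compares 9, 13, 9, 9 and picks E2; Entrant would get 6.
Maximizing over 8, 6, Entrant chooses Accommodate. Subgame-perfect outcome: (E3, Accommodate) with payoffs (9, 8).
For the simultaneous game, intersect best replies.
Incumbent's best replies: Accommodate→E3; Fight→E2.
Entrant's best replies: E1→Accommodate; E2→Fight; E3→Fight; E4→Fight.
The unique mutual best reply is (E2, Fight), giving (13, 6).
Incumbent earns 9 sequentially versus 13 at the Nash outcome: worse off.

worse off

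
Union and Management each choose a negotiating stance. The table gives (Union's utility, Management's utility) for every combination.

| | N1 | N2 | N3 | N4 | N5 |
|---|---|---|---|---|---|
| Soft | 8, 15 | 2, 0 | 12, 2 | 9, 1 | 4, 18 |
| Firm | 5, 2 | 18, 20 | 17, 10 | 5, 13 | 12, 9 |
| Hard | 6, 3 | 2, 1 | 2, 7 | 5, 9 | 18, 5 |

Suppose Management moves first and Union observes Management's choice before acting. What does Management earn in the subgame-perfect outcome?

20

Solve by backward induction (Management leads).
- N1: Union compares 8, 5, 6 and picks Soft; Management would get 15.
- N2: Union compares 2, 18, 2 and picks Firm; Management would get 20.
- N3: Union compares 12, 17, 2 and picks Firm; Management would get 10.
- N4: Union compares 9, 5, 5 and picks Soft; Management would get 1.
- N5: Union compares 4, 12, 18 and picks Hard; Management would get 5.
Management's induced payoffs are 15, 20, 10, 1, 5, so Management commits to N2. Subgame-perfect outcome: (Firm, N2) with payoffs (18, 20).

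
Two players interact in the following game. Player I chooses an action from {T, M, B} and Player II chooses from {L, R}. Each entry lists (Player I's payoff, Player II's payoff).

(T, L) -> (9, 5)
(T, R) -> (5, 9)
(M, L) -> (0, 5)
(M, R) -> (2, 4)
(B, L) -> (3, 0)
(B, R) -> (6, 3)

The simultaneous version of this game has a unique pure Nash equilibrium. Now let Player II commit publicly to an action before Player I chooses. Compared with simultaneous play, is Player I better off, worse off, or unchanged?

Work backward from Player I's decision.
- L: BR = T, leader payoff 5.
- R: BR = B, leader payoff 3.
Maximizing over 5, 3, Player II chooses L. Subgame-perfect outcome: (T, L) with payoffs (9, 5).
Now find the simultaneous Nash equilibrium.
Player I's best replies: L→T; R→B.
Player II's best replies: T→R; M→L; B→R.
The unique mutual best reply is (B, R), giving (6, 3).
Player I earns 9 sequentially versus 6 at the Nash outcome: better off.

better off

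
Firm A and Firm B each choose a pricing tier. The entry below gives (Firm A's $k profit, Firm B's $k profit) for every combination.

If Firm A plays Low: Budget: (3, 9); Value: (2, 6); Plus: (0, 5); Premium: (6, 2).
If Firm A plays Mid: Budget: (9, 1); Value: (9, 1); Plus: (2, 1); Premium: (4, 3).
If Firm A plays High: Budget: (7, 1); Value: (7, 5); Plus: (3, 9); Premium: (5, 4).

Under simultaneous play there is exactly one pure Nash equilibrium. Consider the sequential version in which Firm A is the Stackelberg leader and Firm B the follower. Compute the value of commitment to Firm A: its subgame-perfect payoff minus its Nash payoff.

Work backward from Firm B's decision.
- Low: BR = Budget, leader payoff 3.
- Mid: BR = Premium, leader payoff 4.
- High: BR = Plus, leader payoff 3.
Maximizing over 3, 4, 3, Firm A chooses Mid. Subgame-perfect outcome: (Mid, Premium) with payoffs (4, 3).
Under simultaneous play:
Firm A's best replies: Budget→Mid; Value→Mid; Plus→High; Premium→Low.
Firm B's best replies: Low→Budget; Mid→Premium; High→Plus.
The unique mutual best reply is (High, Plus), giving (3, 9).
Firm A's commitment gain: 4 − 3 = 1.

1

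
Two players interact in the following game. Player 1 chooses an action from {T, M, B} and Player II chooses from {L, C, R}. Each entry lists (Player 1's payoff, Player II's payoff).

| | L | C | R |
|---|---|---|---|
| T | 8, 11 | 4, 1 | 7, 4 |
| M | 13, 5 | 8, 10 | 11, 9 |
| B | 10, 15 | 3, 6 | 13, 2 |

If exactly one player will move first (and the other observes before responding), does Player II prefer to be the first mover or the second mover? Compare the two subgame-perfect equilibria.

If Player 1 leads: Player II's best replies are T→L, M→C, B→L; Player 1's induced payoffs 8, 8, 10; outcome (B, L), payoffs (10, 15).
If Player II leads: Player 1's best replies are L→M, C→M, R→B; Player II's induced payoffs 5, 10, 2; outcome (M, C), payoffs (8, 10).
Player II gets 10 moving first and 15 moving second, so Player II prefers to move second.

second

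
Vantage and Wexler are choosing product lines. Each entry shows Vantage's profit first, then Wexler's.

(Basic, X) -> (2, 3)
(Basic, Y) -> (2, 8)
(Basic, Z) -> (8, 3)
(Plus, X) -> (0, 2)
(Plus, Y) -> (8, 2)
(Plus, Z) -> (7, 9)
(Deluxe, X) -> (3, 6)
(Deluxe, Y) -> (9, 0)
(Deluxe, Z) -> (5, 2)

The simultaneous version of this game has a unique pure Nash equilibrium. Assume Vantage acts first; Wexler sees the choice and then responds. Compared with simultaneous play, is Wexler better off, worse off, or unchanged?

better off

Backward induction with Vantage moving first.
- Basic → Wexler plays Y (best of 3, 8, 3); Vantage gets 2.
- Plus → Wexler plays Z (best of 2, 2, 9); Vantage gets 7.
- Deluxe → Wexler plays X (best of 6, 0, 2); Vantage gets 3.
Maximizing over 2, 7, 3, Vantage chooses Plus. Subgame-perfect outcome: (Plus, Z) with payoffs (7, 9).
For the simultaneous game, intersect best replies.
Vantage's best replies: X→Deluxe; Y→Deluxe; Z→Basic.
Wexler's best replies: Basic→Y; Plus→Z; Deluxe→X.
The unique mutual best reply is (Deluxe, X), giving (3, 6).
Wexler earns 9 sequentially versus 6 at the Nash outcome: better off.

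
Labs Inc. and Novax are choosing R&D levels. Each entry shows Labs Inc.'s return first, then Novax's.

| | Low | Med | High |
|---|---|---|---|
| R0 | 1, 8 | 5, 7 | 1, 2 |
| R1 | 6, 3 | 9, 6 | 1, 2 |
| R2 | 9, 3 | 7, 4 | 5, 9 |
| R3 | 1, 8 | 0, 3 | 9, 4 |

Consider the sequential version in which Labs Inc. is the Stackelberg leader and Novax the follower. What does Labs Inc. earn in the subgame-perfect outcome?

Solve by backward induction (Labs Inc. leads).
- R0 → Novax plays Low (best of 8, 7, 2); Labs Inc. gets 1.
- R1 → Novax plays Med (best of 3, 6, 2); Labs Inc. gets 9.
- R2 → Novax plays High (best of 3, 4, 9); Labs Inc. gets 5.
- R3 → Novax plays Low (best of 8, 3, 4); Labs Inc. gets 1.
Labs Inc.'s induced payoffs are 1, 9, 5, 1, so Labs Inc. commits to R1. Subgame-perfect outcome: (R1, Med) with payoffs (9, 6).

9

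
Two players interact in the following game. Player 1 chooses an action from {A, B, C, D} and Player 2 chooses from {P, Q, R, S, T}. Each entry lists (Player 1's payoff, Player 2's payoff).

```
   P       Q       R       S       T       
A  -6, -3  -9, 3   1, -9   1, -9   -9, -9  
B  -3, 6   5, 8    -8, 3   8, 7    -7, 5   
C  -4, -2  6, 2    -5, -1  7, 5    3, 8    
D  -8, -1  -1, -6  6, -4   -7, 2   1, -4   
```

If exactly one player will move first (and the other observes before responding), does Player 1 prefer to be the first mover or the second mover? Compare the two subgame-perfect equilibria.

If Player 1 leads: Player 2's best replies are A→Q, B→Q, C→T, D→S; Player 1's induced payoffs -9, 5, 3, -7; outcome (B, Q), payoffs (5, 8).
If Player 2 leads: Player 1's best replies are P→B, Q→C, R→D, S→B, T→C; Player 2's induced payoffs 6, 2, -4, 7, 8; outcome (C, T), payoffs (3, 8).
Player 1 gets 5 moving first and 3 moving second, so Player 1 prefers to move first.

first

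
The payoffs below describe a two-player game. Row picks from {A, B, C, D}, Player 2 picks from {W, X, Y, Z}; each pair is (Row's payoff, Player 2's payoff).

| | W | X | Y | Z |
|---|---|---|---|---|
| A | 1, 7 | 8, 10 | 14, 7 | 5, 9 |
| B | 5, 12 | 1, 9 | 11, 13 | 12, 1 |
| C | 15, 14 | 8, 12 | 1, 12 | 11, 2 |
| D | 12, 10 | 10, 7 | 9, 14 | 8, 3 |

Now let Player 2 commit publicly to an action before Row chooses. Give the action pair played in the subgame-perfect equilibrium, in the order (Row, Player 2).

Solve by backward induction (Player 2 leads).
- W: BR = C, leader payoff 14.
- X: BR = D, leader payoff 7.
- Y: BR = A, leader payoff 7.
- Z: BR = B, leader payoff 1.
Among 14, 7, 7, 1, the best is 14 at W. Subgame-perfect outcome: (C, W) with payoffs (15, 14).

(C, W)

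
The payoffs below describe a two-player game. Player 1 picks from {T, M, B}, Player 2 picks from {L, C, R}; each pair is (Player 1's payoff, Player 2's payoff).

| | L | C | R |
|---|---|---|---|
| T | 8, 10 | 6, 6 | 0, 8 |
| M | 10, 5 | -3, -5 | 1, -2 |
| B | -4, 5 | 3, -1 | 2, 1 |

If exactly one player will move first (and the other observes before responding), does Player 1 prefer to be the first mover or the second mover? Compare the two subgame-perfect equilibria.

first

If Player 1 leads: Player 2's best replies are T→L, M→L, B→L; Player 1's induced payoffs 8, 10, -4; outcome (M, L), payoffs (10, 5).
If Player 2 leads: Player 1's best replies are L→M, C→T, R→B; Player 2's induced payoffs 5, 6, 1; outcome (T, C), payoffs (6, 6).
Player 1 gets 10 moving first and 6 moving second, so Player 1 prefers to move first.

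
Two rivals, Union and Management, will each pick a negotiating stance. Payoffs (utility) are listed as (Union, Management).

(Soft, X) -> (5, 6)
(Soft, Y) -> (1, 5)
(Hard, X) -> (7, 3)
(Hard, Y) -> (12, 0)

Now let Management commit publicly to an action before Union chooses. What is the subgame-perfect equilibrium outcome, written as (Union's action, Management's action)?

(Hard, X)

Work backward from Union's decision.
- X: Union compares 5, 7 and picks Hard; Management would get 3.
- Y: Union compares 1, 12 and picks Hard; Management would get 0.
Management's induced payoffs are 3, 0, so Management commits to X. Subgame-perfect outcome: (Hard, X) with payoffs (7, 3).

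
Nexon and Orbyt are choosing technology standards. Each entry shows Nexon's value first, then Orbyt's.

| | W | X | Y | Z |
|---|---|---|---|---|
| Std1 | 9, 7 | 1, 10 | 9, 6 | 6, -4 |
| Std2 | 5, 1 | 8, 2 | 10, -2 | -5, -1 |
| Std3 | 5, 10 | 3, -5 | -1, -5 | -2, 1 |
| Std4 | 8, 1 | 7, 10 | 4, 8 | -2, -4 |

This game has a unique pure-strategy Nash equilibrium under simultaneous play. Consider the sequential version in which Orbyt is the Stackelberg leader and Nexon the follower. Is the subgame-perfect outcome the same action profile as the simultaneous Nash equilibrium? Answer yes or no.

Backward induction with Orbyt moving first.
- W: Nexon compares 9, 5, 5, 8 and picks Std1; Orbyt would get 7.
- X: Nexon compares 1, 8, 3, 7 and picks Std2; Orbyt would get 2.
- Y: Nexon compares 9, 10, -1, 4 and picks Std2; Orbyt would get -2.
- Z: Nexon compares 6, -5, -2, -2 and picks Std1; Orbyt would get -4.
Among 7, 2, -2, -4, the best is 7 at W. Subgame-perfect outcome: (Std1, W) with payoffs (9, 7).
Under simultaneous play:
Nexon's best replies: W→Std1; X→Std2; Y→Std2; Z→Std1.
Orbyt's best replies: Std1→X; Std2→X; Std3→W; Std4→X.
Only (Std2, X) has each player best-responding; Nash payoffs (8, 2).
Sequential outcome (Std1, W) differs from the Nash profile (Std2, X).

no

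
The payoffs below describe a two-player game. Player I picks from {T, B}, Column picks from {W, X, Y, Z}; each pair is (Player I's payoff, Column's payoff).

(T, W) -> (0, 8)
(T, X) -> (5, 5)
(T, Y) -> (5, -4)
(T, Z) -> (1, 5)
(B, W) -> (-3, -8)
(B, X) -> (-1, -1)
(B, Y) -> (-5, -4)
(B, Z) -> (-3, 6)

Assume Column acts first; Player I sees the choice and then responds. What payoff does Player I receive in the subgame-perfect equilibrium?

Backward induction with Column moving first.
- W → Player I plays T (best of 0, -3); Column gets 8.
- X → Player I plays T (best of 5, -1); Column gets 5.
- Y → Player I plays T (best of 5, -5); Column gets -4.
- Z → Player I plays T (best of 1, -3); Column gets 5.
Maximizing over 8, 5, -4, 5, Column chooses W. Subgame-perfect outcome: (T, W) with payoffs (0, 8).

0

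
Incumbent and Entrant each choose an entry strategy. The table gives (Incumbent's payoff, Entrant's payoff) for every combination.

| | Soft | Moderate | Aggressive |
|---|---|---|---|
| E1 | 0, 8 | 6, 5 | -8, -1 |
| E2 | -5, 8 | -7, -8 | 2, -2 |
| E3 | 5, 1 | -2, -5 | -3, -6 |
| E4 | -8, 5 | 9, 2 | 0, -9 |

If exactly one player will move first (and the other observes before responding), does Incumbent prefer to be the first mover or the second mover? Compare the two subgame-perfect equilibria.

second

If Incumbent leads: Entrant's best replies are E1→Soft, E2→Soft, E3→Soft, E4→Soft; Incumbent's induced payoffs 0, -5, 5, -8; outcome (E3, Soft), payoffs (5, 1).
If Entrant leads: Incumbent's best replies are Soft→E3, Moderate→E4, Aggressive→E2; Entrant's induced payoffs 1, 2, -2; outcome (E4, Moderate), payoffs (9, 2).
Incumbent gets 5 moving first and 9 moving second, so Incumbent prefers to move second.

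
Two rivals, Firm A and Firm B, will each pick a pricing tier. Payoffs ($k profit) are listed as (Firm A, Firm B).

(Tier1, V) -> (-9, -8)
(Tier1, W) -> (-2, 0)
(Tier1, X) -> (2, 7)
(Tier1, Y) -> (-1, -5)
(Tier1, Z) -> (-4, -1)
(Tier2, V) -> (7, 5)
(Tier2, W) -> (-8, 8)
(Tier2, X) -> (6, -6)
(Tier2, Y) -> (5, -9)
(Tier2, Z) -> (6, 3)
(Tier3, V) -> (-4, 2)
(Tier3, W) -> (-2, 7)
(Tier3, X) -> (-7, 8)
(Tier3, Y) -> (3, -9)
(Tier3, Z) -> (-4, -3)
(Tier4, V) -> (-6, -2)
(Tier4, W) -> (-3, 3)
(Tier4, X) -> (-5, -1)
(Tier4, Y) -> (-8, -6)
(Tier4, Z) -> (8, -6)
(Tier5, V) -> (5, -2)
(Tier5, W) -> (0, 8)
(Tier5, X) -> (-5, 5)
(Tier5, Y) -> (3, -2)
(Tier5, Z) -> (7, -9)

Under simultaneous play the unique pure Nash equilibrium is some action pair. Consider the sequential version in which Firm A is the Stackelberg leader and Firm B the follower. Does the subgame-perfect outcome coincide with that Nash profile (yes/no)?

no

Work backward from Firm B's decision.
- Tier1: Firm B compares -8, 0, 7, -5, -1 and picks X; Firm A would get 2.
- Tier2: Firm B compares 5, 8, -6, -9, 3 and picks W; Firm A would get -8.
- Tier3: Firm B compares 2, 7, 8, -9, -3 and picks X; Firm A would get -7.
- Tier4: Firm B compares -2, 3, -1, -6, -6 and picks W; Firm A would get -3.
- Tier5: Firm B compares -2, 8, 5, -2, -9 and picks W; Firm A would get 0.
Firm A's induced payoffs are 2, -8, -7, -3, 0, so Firm A commits to Tier1. Subgame-perfect outcome: (Tier1, X) with payoffs (2, 7).
Under simultaneous play:
Firm A's best replies: V→Tier2; W→Tier5; X→Tier2; Y→Tier2; Z→Tier4.
Firm B's best replies: Tier1→X; Tier2→W; Tier3→X; Tier4→W; Tier5→W.
The unique mutual best reply is (Tier5, W), giving (0, 8).
Sequential outcome (Tier1, X) differs from the Nash profile (Tier5, W).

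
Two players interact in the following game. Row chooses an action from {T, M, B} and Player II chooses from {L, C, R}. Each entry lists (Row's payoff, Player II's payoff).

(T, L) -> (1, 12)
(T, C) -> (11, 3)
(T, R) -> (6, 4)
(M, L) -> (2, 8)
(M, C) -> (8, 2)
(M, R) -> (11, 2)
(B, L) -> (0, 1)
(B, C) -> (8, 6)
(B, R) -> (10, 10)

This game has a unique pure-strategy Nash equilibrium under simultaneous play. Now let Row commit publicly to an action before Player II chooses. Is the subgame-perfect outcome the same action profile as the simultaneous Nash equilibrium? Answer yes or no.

no

Solve by backward induction (Row leads).
- T → Player II plays L (best of 12, 3, 4); Row gets 1.
- M → Player II plays L (best of 8, 2, 2); Row gets 2.
- B → Player II plays R (best of 1, 6, 10); Row gets 10.
Maximizing over 1, 2, 10, Row chooses B. Subgame-perfect outcome: (B, R) with payoffs (10, 10).
Now find the simultaneous Nash equilibrium.
Row's best replies: L→M; C→T; R→M.
Player II's best replies: T→L; M→L; B→R.
Only (M, L) has each player best-responding; Nash payoffs (2, 8).
Sequential outcome (B, R) differs from the Nash profile (M, L).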